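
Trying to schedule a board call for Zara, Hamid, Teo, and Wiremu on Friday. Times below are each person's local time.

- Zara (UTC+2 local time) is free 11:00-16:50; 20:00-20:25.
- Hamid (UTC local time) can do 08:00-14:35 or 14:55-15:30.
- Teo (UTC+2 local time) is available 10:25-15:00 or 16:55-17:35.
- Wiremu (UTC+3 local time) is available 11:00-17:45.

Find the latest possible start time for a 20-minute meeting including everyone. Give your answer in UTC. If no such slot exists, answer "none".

12:40

Zara in UTC: 09:00-14:50, 18:00-18:25 (subtract 2h to convert from UTC+2).
Hamid in UTC: 08:00-14:35, 14:55-15:30.
Teo in UTC: 08:25-13:00, 14:55-15:35 (subtract 2h to convert from UTC+2).
Wiremu in UTC: 08:00-14:45 (subtract 3h to convert from UTC+3).
Zara ∩ Hamid: 09:00-14:35.
Zara ∩ Hamid ∩ Teo: 09:00-13:00.
Zara ∩ Hamid ∩ Teo ∩ Wiremu: 09:00-13:00.
The last common window of at least 20 minutes is 09:00-13:00; a 20-minute meeting can start as late as 12:40 and still end by 13:00.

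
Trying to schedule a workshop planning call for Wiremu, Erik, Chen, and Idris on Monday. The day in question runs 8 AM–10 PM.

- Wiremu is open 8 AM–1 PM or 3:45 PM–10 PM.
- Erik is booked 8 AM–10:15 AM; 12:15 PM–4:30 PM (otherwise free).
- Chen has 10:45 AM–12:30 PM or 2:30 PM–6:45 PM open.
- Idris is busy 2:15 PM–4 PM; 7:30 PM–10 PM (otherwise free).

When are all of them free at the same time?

10:45-12:15, 16:30-18:45

Wiremu free: 08:00-13:00, 15:45-22:00.
Erik free: 10:15-12:15, 16:30-22:00 (invert busy blocks within the working day).
Chen free: 10:45-12:30, 14:30-18:45.
Idris free: 08:00-14:15, 16:00-19:30 (invert busy blocks within the working day).
Wiremu ∩ Erik: 10:15-12:15, 16:30-22:00.
Wiremu ∩ Erik ∩ Chen: 10:45-12:15, 16:30-18:45.
Wiremu ∩ Erik ∩ Chen ∩ Idris: 10:45-12:15, 16:30-18:45.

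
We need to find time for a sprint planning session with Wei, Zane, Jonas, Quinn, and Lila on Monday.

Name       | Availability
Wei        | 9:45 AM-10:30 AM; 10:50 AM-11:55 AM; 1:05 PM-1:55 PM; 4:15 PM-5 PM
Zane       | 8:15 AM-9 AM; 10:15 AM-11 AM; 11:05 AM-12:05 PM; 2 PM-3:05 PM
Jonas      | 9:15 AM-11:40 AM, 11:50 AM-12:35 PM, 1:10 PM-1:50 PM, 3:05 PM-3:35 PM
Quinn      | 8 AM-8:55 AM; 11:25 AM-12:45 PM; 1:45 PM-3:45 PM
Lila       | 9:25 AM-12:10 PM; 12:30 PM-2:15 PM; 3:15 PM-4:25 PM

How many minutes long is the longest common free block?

Wei ∩ Zane: 10:15-10:30, 10:50-11:00, 11:05-11:55.
Wei ∩ Zane ∩ Jonas: 10:15-10:30, 10:50-11:00, 11:05-11:40, 11:50-11:55.
Wei ∩ Zane ∩ Jonas ∩ Quinn: 11:25-11:40, 11:50-11:55.
Wei ∩ Zane ∩ Jonas ∩ Quinn ∩ Lila: 11:25-11:40, 11:50-11:55.
Those are the intersection windows.
The longest is 11:25-11:40 at 15 minutes.

15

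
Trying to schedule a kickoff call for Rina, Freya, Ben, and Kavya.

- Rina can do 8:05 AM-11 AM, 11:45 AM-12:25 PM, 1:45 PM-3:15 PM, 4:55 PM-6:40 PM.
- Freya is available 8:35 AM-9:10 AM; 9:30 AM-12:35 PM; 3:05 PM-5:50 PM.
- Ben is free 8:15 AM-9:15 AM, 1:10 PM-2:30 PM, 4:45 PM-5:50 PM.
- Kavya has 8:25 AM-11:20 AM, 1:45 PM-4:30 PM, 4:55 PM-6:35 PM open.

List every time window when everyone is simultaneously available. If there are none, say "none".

08:35-09:10, 16:55-17:50

Rina ∩ Freya: 08:35-09:10, 09:30-11:00, 11:45-12:25, 15:05-15:15, 16:55-17:50.
Rina ∩ Freya ∩ Ben: 08:35-09:10, 16:55-17:50.
Rina ∩ Freya ∩ Ben ∩ Kavya: 08:35-09:10, 16:55-17:50.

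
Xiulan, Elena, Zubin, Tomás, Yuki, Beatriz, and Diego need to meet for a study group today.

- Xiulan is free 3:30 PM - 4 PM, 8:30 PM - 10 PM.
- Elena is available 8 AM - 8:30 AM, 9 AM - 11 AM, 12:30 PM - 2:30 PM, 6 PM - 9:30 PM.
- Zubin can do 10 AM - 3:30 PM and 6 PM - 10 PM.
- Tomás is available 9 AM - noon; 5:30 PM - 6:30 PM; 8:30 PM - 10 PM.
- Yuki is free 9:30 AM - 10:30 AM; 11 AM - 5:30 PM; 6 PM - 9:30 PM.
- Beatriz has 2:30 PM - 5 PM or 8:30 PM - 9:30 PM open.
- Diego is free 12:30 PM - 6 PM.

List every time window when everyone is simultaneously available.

none

Xiulan ∩ Elena: 20:30-21:30.
Xiulan ∩ Elena ∩ Zubin: 20:30-21:30.
Xiulan ∩ Elena ∩ Zubin ∩ Tomás: 20:30-21:30.
Xiulan ∩ Elena ∩ Zubin ∩ Tomás ∩ Yuki: 20:30-21:30.
Xiulan ∩ Elena ∩ Zubin ∩ Tomás ∩ Yuki ∩ Beatriz: 20:30-21:30.
Xiulan ∩ Elena ∩ Zubin ∩ Tomás ∩ Yuki ∩ Beatriz ∩ Diego: ∅.
There is no time when everyone is free.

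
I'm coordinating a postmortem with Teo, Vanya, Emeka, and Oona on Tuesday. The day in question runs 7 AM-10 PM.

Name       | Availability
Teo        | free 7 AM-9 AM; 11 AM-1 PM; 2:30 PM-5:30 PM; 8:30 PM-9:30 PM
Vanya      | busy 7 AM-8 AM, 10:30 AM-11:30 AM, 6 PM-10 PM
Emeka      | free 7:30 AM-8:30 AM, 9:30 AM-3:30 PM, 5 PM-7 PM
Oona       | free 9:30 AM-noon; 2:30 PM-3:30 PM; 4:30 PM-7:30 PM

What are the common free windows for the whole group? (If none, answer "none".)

11:30-12:00, 14:30-15:30, 17:00-17:30

Teo free: 07:00-09:00, 11:00-13:00, 14:30-17:30, 20:30-21:30.
Vanya free: 08:00-10:30, 11:30-18:00 (invert busy blocks within the working day).
Emeka free: 07:30-08:30, 09:30-15:30, 17:00-19:00.
Oona free: 09:30-12:00, 14:30-15:30, 16:30-19:30.
Teo ∩ Vanya: 08:00-09:00, 11:30-13:00, 14:30-17:30.
Teo ∩ Vanya ∩ Emeka: 08:00-08:30, 11:30-13:00, 14:30-15:30, 17:00-17:30.
Teo ∩ Vanya ∩ Emeka ∩ Oona: 11:30-12:00, 14:30-15:30, 17:00-17:30.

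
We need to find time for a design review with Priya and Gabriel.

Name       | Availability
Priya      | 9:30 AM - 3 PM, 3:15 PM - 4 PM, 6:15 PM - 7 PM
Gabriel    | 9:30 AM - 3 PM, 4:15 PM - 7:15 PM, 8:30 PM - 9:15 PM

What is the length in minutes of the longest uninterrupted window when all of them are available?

Priya ∩ Gabriel: 09:30-15:00, 18:15-19:00.
The longest is 09:30-15:00 at 330 minutes.

330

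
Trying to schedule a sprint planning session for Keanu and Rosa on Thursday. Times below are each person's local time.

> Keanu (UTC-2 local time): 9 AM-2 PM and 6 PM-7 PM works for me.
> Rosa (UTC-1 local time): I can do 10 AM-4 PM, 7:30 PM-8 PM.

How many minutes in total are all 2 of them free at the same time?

330

Keanu in UTC: 11:00-16:00, 20:00-21:00 (add 2h to convert from UTC-2).
Rosa in UTC: 11:00-17:00, 20:30-21:00 (add 1h to convert from UTC-1).
Keanu ∩ Rosa: 11:00-16:00, 20:30-21:00.
Summing the common windows: 300 + 30 = 330 minutes.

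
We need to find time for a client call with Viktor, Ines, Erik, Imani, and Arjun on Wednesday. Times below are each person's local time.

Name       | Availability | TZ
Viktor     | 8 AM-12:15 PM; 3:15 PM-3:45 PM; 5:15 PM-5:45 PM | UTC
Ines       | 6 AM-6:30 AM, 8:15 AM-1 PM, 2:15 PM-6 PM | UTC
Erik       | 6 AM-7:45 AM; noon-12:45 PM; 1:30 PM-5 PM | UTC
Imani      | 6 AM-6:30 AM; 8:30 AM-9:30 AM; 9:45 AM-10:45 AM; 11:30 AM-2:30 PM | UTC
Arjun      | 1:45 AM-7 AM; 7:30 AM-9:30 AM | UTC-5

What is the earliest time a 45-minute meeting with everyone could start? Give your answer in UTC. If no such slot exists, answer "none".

none

Viktor in UTC: 08:00-12:15, 15:15-15:45, 17:15-17:45.
Ines in UTC: 06:00-06:30, 08:15-13:00, 14:15-18:00.
Erik in UTC: 06:00-07:45, 12:00-12:45, 13:30-17:00.
Imani in UTC: 06:00-06:30, 08:30-09:30, 09:45-10:45, 11:30-14:30.
Arjun in UTC: 06:45-12:00, 12:30-14:30 (add 5h to convert from UTC-5).
Viktor ∩ Ines: 08:15-12:15, 15:15-15:45, 17:15-17:45.
Viktor ∩ Ines ∩ Erik: 12:00-12:15, 15:15-15:45.
Viktor ∩ Ines ∩ Erik ∩ Imani: 12:00-12:15.
Viktor ∩ Ines ∩ Erik ∩ Imani ∩ Arjun: ∅.
There is no time when everyone is free.
No common window is at least 45 minutes long.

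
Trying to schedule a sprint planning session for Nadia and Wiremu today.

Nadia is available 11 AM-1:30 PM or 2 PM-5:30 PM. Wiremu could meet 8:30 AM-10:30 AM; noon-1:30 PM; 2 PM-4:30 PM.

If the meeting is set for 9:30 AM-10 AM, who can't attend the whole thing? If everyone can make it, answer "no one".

Nadia: not fully free for 09:30-10:00. Wiremu: free for 09:30-10:00.

Nadia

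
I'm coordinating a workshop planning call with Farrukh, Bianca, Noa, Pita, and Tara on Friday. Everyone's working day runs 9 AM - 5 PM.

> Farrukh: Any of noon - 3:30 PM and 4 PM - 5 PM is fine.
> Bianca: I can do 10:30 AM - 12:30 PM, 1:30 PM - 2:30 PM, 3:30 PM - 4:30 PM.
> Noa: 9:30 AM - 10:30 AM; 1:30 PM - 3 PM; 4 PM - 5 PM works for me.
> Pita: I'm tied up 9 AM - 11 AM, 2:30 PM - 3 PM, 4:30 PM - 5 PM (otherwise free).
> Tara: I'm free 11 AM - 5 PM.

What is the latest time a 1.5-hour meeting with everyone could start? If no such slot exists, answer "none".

none

Farrukh free: 12:00-15:30, 16:00-17:00.
Bianca free: 10:30-12:30, 13:30-14:30, 15:30-16:30.
Noa free: 09:30-10:30, 13:30-15:00, 16:00-17:00.
Pita free: 11:00-14:30, 15:00-16:30 (invert busy blocks within the working day).
Tara free: 11:00-17:00.
Farrukh ∩ Bianca: 12:00-12:30, 13:30-14:30, 16:00-16:30.
Farrukh ∩ Bianca ∩ Noa: 13:30-14:30, 16:00-16:30.
Farrukh ∩ Bianca ∩ Noa ∩ Pita: 13:30-14:30, 16:00-16:30.
Farrukh ∩ Bianca ∩ Noa ∩ Pita ∩ Tara: 13:30-14:30, 16:00-16:30.
No common window is at least 90 minutes long.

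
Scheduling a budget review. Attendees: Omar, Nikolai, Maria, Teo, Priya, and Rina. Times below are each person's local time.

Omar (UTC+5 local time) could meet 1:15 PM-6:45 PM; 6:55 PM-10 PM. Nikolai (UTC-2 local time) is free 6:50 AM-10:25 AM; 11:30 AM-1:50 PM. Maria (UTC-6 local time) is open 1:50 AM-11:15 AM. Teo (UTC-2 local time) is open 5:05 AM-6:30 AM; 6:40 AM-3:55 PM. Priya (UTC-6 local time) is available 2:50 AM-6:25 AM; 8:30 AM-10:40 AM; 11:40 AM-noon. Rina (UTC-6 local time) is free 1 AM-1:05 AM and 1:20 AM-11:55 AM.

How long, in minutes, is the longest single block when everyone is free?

Omar in UTC: 08:15-13:45, 13:55-17:00 (subtract 5h to convert from UTC+5).
Nikolai in UTC: 08:50-12:25, 13:30-15:50 (add 2h to convert from UTC-2).
Maria in UTC: 07:50-17:15 (add 6h to convert from UTC-6).
Teo in UTC: 07:05-08:30, 08:40-17:55 (add 2h to convert from UTC-2).
Priya in UTC: 08:50-12:25, 14:30-16:40, 17:40-18:00 (add 6h to convert from UTC-6).
Rina in UTC: 07:00-07:05, 07:20-17:55 (add 6h to convert from UTC-6).
Omar ∩ Nikolai: 08:50-12:25, 13:30-13:45, 13:55-15:50.
Omar ∩ Nikolai ∩ Maria: 08:50-12:25, 13:30-13:45, 13:55-15:50.
Omar ∩ Nikolai ∩ Maria ∩ Teo: 08:50-12:25, 13:30-13:45, 13:55-15:50.
Omar ∩ Nikolai ∩ Maria ∩ Teo ∩ Priya: 08:50-12:25, 14:30-15:50.
Omar ∩ Nikolai ∩ Maria ∩ Teo ∩ Priya ∩ Rina: 08:50-12:25, 14:30-15:50.
The longest is 08:50-12:25 at 215 minutes.

215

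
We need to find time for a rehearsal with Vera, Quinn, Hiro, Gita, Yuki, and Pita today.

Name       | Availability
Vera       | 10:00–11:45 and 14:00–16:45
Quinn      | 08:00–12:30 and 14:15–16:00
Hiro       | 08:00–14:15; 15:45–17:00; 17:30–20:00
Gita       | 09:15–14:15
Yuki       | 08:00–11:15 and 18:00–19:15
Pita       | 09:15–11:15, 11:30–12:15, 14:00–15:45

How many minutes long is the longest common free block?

75

Vera ∩ Quinn: 10:00-11:45, 14:15-16:00.
Vera ∩ Quinn ∩ Hiro: 10:00-11:45, 15:45-16:00.
Vera ∩ Quinn ∩ Hiro ∩ Gita: 10:00-11:45.
Vera ∩ Quinn ∩ Hiro ∩ Gita ∩ Yuki: 10:00-11:15.
Vera ∩ Quinn ∩ Hiro ∩ Gita ∩ Yuki ∩ Pita: 10:00-11:15.
Those are the intersection windows.
The longest is 10:00-11:15 at 75 minutes.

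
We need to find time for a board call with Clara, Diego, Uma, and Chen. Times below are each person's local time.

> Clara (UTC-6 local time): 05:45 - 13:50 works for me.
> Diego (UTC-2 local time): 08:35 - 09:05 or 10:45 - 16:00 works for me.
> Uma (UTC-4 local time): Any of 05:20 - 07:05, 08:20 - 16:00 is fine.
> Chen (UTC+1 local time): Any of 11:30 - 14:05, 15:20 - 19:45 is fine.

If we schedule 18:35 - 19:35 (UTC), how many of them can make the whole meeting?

2

Clara in UTC: 11:45-19:50 (add 6h to convert from UTC-6).
Diego in UTC: 10:35-11:05, 12:45-18:00 (add 2h to convert from UTC-2).
Uma in UTC: 09:20-11:05, 12:20-20:00 (add 4h to convert from UTC-4).
Chen in UTC: 10:30-13:05, 14:20-18:45 (subtract 1h to convert from UTC+1).
Clara and Uma can make the full 18:35-19:35 slot — that's 2.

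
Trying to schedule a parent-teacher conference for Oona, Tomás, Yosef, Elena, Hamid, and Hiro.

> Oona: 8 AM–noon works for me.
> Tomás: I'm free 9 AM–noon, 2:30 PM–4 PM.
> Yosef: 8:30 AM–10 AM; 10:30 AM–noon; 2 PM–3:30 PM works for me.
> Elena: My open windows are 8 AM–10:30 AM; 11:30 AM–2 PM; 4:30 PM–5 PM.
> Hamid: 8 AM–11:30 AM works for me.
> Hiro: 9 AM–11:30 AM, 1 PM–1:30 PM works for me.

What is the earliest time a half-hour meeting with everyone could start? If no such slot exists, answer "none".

09:00

Oona ∩ Tomás: 09:00-12:00.
Oona ∩ Tomás ∩ Yosef: 09:00-10:00, 10:30-12:00.
Oona ∩ Tomás ∩ Yosef ∩ Elena: 09:00-10:00, 11:30-12:00.
Oona ∩ Tomás ∩ Yosef ∩ Elena ∩ Hamid: 09:00-10:00.
Oona ∩ Tomás ∩ Yosef ∩ Elena ∩ Hamid ∩ Hiro: 09:00-10:00.
So the common availability across everyone is 09:00-10:00.
The first common window of at least 30 minutes is 09:00-10:00, so the earliest start is 09:00.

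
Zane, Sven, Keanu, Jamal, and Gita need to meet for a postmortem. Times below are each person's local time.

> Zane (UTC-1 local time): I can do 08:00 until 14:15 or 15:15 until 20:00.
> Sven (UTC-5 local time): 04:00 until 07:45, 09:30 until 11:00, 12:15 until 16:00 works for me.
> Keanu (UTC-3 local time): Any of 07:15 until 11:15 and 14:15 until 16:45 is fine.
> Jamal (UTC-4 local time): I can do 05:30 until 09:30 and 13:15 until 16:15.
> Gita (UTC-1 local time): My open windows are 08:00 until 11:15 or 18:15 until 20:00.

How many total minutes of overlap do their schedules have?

150

Zane in UTC: 09:00-15:15, 16:15-21:00 (add 1h to convert from UTC-1).
Sven in UTC: 09:00-12:45, 14:30-16:00, 17:15-21:00 (add 5h to convert from UTC-5).
Keanu in UTC: 10:15-14:15, 17:15-19:45 (add 3h to convert from UTC-3).
Jamal in UTC: 09:30-13:30, 17:15-20:15 (add 4h to convert from UTC-4).
Gita in UTC: 09:00-12:15, 19:15-21:00 (add 1h to convert from UTC-1).
Zane ∩ Sven: 09:00-12:45, 14:30-15:15, 17:15-21:00.
Zane ∩ Sven ∩ Keanu: 10:15-12:45, 17:15-19:45.
Zane ∩ Sven ∩ Keanu ∩ Jamal: 10:15-12:45, 17:15-19:45.
Zane ∩ Sven ∩ Keanu ∩ Jamal ∩ Gita: 10:15-12:15, 19:15-19:45.
Those are the intersection windows.
Summing the common windows: 120 + 30 = 150 minutes.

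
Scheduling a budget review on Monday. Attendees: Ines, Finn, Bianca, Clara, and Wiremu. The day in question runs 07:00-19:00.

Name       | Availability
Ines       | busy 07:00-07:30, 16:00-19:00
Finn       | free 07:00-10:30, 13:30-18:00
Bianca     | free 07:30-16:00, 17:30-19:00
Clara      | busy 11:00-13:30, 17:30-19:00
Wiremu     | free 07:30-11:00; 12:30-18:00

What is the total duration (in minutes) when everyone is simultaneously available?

330

Ines free: 07:30-16:00 (invert busy blocks within the working day).
Finn free: 07:00-10:30, 13:30-18:00.
Bianca free: 07:30-16:00, 17:30-19:00.
Clara free: 07:00-11:00, 13:30-17:30 (invert busy blocks within the working day).
Wiremu free: 07:30-11:00, 12:30-18:00.
Ines ∩ Finn: 07:30-10:30, 13:30-16:00.
Ines ∩ Finn ∩ Bianca: 07:30-10:30, 13:30-16:00.
Ines ∩ Finn ∩ Bianca ∩ Clara: 07:30-10:30, 13:30-16:00.
Ines ∩ Finn ∩ Bianca ∩ Clara ∩ Wiremu: 07:30-10:30, 13:30-16:00.
Summing the common windows: 180 + 150 = 330 minutes.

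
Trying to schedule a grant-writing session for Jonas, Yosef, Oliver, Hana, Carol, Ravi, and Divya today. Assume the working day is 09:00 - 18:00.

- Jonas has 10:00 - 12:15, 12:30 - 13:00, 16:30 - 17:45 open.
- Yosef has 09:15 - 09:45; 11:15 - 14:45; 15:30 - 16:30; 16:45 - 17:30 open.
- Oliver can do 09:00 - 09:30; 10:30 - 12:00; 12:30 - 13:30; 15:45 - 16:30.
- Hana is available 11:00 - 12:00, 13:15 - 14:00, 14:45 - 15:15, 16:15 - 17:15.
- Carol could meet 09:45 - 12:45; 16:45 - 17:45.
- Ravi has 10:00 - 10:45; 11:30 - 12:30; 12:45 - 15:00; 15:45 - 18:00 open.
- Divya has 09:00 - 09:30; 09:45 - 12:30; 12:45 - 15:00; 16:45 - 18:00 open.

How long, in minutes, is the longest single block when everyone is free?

Jonas ∩ Yosef: 11:15-12:15, 12:30-13:00, 16:45-17:30.
Jonas ∩ Yosef ∩ Oliver: 11:15-12:00, 12:30-13:00.
Jonas ∩ Yosef ∩ Oliver ∩ Hana: 11:15-12:00.
Jonas ∩ Yosef ∩ Oliver ∩ Hana ∩ Carol: 11:15-12:00.
Jonas ∩ Yosef ∩ Oliver ∩ Hana ∩ Carol ∩ Ravi: 11:30-12:00.
Jonas ∩ Yosef ∩ Oliver ∩ Hana ∩ Carol ∩ Ravi ∩ Divya: 11:30-12:00.
Those are the intersection windows.
The longest is 11:30-12:00 at 30 minutes.

30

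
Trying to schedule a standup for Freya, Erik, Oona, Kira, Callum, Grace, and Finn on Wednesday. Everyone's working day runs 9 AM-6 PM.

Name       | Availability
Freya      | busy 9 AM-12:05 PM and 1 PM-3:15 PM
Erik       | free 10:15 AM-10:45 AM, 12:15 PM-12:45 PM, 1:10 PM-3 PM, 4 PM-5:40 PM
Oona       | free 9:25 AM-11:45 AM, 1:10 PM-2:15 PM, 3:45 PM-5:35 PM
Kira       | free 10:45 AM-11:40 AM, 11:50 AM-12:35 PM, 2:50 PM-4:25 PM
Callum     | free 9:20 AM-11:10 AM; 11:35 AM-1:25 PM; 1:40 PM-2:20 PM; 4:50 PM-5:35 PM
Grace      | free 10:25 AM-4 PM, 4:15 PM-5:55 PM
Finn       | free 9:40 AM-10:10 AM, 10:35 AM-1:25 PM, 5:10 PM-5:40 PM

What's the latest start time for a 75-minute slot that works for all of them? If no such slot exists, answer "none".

none

Freya free: 12:05-13:00, 15:15-18:00 (invert busy blocks within the working day).
Erik free: 10:15-10:45, 12:15-12:45, 13:10-15:00, 16:00-17:40.
Oona free: 09:25-11:45, 13:10-14:15, 15:45-17:35.
Kira free: 10:45-11:40, 11:50-12:35, 14:50-16:25.
Callum free: 09:20-11:10, 11:35-13:25, 13:40-14:20, 16:50-17:35.
Grace free: 10:25-16:00, 16:15-17:55.
Finn free: 09:40-10:10, 10:35-13:25, 17:10-17:40.
Freya ∩ Erik: 12:15-12:45, 16:00-17:40.
Freya ∩ Erik ∩ Oona: 16:00-17:35.
Freya ∩ Erik ∩ Oona ∩ Kira: 16:00-16:25.
Freya ∩ Erik ∩ Oona ∩ Kira ∩ Callum: ∅.
Freya ∩ Erik ∩ Oona ∩ Kira ∩ Callum ∩ Grace: ∅.
Freya ∩ Erik ∩ Oona ∩ Kira ∩ Callum ∩ Grace ∩ Finn: ∅.
There is no time when everyone is free.
No common window is at least 75 minutes long.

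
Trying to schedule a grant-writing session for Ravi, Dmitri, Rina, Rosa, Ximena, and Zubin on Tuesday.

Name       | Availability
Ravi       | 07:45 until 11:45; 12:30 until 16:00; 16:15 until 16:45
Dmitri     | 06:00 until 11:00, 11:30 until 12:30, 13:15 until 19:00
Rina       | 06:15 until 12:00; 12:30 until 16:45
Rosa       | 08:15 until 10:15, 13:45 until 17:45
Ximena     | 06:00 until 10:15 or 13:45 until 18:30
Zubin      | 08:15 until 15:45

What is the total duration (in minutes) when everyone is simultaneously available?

Ravi ∩ Dmitri: 07:45-11:00, 11:30-11:45, 13:15-16:00, 16:15-16:45.
Ravi ∩ Dmitri ∩ Rina: 07:45-11:00, 11:30-11:45, 13:15-16:00, 16:15-16:45.
Ravi ∩ Dmitri ∩ Rina ∩ Rosa: 08:15-10:15, 13:45-16:00, 16:15-16:45.
Ravi ∩ Dmitri ∩ Rina ∩ Rosa ∩ Ximena: 08:15-10:15, 13:45-16:00, 16:15-16:45.
Ravi ∩ Dmitri ∩ Rina ∩ Rosa ∩ Ximena ∩ Zubin: 08:15-10:15, 13:45-15:45.
Summing the common windows: 120 + 120 = 240 minutes.

240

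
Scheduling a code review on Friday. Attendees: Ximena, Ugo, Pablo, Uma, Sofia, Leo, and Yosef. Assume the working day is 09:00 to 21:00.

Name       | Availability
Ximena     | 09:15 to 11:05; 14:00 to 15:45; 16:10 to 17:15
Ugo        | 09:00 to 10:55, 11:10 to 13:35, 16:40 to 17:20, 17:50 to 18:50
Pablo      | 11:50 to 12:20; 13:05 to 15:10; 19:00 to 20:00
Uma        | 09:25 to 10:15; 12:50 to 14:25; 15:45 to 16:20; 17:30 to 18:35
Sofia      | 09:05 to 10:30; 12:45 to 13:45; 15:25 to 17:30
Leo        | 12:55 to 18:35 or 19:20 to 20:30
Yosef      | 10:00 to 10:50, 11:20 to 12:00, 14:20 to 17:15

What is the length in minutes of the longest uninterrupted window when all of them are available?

0

Ximena ∩ Ugo: 09:15-10:55, 16:40-17:15.
Ximena ∩ Ugo ∩ Pablo: ∅.
Ximena ∩ Ugo ∩ Pablo ∩ Uma: ∅.
Ximena ∩ Ugo ∩ Pablo ∩ Uma ∩ Sofia: ∅.
Ximena ∩ Ugo ∩ Pablo ∩ Uma ∩ Sofia ∩ Leo: ∅.
Ximena ∩ Ugo ∩ Pablo ∩ Uma ∩ Sofia ∩ Leo ∩ Yosef: ∅.
There is no time when everyone is free.
No common window exists, so the longest block is 0 minutes.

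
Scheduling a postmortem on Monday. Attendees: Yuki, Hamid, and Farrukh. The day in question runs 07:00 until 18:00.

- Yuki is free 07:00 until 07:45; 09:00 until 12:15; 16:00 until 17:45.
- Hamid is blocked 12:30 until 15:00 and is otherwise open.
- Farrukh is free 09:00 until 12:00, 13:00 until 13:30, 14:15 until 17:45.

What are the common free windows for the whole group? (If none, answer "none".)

09:00-12:00, 16:00-17:45

Yuki free: 07:00-07:45, 09:00-12:15, 16:00-17:45.
Hamid free: 07:00-12:30, 15:00-18:00 (invert busy blocks within the working day).
Farrukh free: 09:00-12:00, 13:00-13:30, 14:15-17:45.
Yuki ∩ Hamid: 07:00-07:45, 09:00-12:15, 16:00-17:45.
Yuki ∩ Hamid ∩ Farrukh: 09:00-12:00, 16:00-17:45.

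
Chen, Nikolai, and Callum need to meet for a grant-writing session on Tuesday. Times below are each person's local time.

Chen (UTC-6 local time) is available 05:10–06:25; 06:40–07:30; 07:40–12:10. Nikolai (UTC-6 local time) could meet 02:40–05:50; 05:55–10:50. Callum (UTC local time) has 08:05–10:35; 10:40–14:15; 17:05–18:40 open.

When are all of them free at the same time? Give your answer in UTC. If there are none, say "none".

Chen in UTC: 11:10-12:25, 12:40-13:30, 13:40-18:10 (add 6h to convert from UTC-6).
Nikolai in UTC: 08:40-11:50, 11:55-16:50 (add 6h to convert from UTC-6).
Callum in UTC: 08:05-10:35, 10:40-14:15, 17:05-18:40.
Chen ∩ Nikolai: 11:10-11:50, 11:55-12:25, 12:40-13:30, 13:40-16:50.
Chen ∩ Nikolai ∩ Callum: 11:10-11:50, 11:55-12:25, 12:40-13:30, 13:40-14:15.

11:10-11:50, 11:55-12:25, 12:40-13:30, 13:40-14:15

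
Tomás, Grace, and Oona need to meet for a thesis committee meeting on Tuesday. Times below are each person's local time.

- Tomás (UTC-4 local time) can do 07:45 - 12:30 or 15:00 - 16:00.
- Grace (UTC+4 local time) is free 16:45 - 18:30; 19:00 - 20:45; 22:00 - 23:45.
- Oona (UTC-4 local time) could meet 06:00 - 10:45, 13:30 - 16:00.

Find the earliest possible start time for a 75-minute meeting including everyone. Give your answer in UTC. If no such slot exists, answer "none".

12:45

Tomás in UTC: 11:45-16:30, 19:00-20:00 (add 4h to convert from UTC-4).
Grace in UTC: 12:45-14:30, 15:00-16:45, 18:00-19:45 (subtract 4h to convert from UTC+4).
Oona in UTC: 10:00-14:45, 17:30-20:00 (add 4h to convert from UTC-4).
Tomás ∩ Grace: 12:45-14:30, 15:00-16:30, 19:00-19:45.
Tomás ∩ Grace ∩ Oona: 12:45-14:30, 19:00-19:45.
So the common availability across everyone is 12:45-14:30, 19:00-19:45.
The first common window of at least 75 minutes is 12:45-14:30, so the earliest start is 12:45.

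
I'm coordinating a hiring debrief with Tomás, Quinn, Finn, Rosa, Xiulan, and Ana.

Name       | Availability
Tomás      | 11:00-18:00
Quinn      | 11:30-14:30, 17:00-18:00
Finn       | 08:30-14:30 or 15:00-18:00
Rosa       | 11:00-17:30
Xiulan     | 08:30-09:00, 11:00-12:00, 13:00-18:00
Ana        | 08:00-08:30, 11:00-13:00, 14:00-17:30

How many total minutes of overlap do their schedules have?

90

Tomás ∩ Quinn: 11:30-14:30, 17:00-18:00.
Tomás ∩ Quinn ∩ Finn: 11:30-14:30, 17:00-18:00.
Tomás ∩ Quinn ∩ Finn ∩ Rosa: 11:30-14:30, 17:00-17:30.
Tomás ∩ Quinn ∩ Finn ∩ Rosa ∩ Xiulan: 11:30-12:00, 13:00-14:30, 17:00-17:30.
Tomás ∩ Quinn ∩ Finn ∩ Rosa ∩ Xiulan ∩ Ana: 11:30-12:00, 14:00-14:30, 17:00-17:30.
Summing the common windows: 30 + 30 + 30 = 90 minutes.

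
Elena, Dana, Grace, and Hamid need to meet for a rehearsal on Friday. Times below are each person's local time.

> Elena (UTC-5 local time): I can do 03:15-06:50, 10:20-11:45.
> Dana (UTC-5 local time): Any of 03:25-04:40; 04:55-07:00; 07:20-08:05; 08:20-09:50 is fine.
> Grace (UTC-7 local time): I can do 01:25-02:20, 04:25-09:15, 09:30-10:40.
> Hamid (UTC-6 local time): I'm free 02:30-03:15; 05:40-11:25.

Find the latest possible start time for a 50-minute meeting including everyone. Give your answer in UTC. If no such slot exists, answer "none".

none

Elena in UTC: 08:15-11:50, 15:20-16:45 (add 5h to convert from UTC-5).
Dana in UTC: 08:25-09:40, 09:55-12:00, 12:20-13:05, 13:20-14:50 (add 5h to convert from UTC-5).
Grace in UTC: 08:25-09:20, 11:25-16:15, 16:30-17:40 (add 7h to convert from UTC-7).
Hamid in UTC: 08:30-09:15, 11:40-17:25 (add 6h to convert from UTC-6).
Elena ∩ Dana: 08:25-09:40, 09:55-11:50.
Elena ∩ Dana ∩ Grace: 08:25-09:20, 11:25-11:50.
Elena ∩ Dana ∩ Grace ∩ Hamid: 08:30-09:15, 11:40-11:50.
No common window is at least 50 minutes long.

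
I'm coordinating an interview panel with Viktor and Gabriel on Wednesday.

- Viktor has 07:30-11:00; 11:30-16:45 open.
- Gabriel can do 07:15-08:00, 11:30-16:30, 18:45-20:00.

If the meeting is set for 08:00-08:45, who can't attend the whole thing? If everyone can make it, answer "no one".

Viktor: free for 08:00-08:45. Gabriel: not fully free for 08:00-08:45.

Gabriel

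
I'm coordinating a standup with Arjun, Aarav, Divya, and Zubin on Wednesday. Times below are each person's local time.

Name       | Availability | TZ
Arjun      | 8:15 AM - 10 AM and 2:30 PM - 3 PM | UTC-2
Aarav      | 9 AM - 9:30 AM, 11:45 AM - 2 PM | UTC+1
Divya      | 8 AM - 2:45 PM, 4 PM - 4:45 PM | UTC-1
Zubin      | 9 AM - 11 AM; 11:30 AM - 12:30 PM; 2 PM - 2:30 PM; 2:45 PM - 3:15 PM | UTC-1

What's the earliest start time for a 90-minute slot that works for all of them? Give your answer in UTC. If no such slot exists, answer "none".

none

Arjun in UTC: 10:15-12:00, 16:30-17:00 (add 2h to convert from UTC-2).
Aarav in UTC: 08:00-08:30, 10:45-13:00 (subtract 1h to convert from UTC+1).
Divya in UTC: 09:00-15:45, 17:00-17:45 (add 1h to convert from UTC-1).
Zubin in UTC: 10:00-12:00, 12:30-13:30, 15:00-15:30, 15:45-16:15 (add 1h to convert from UTC-1).
Arjun ∩ Aarav: 10:45-12:00.
Arjun ∩ Aarav ∩ Divya: 10:45-12:00.
Arjun ∩ Aarav ∩ Divya ∩ Zubin: 10:45-12:00.
Those are the intersection windows.
No common window is at least 90 minutes long.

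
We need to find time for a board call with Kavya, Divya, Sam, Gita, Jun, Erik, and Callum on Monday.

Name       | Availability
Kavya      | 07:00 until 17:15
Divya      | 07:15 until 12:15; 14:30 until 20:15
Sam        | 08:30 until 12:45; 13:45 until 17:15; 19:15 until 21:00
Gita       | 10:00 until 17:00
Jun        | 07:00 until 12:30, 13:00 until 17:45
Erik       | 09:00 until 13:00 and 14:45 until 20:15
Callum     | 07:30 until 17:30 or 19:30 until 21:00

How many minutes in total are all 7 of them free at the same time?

270

Kavya ∩ Divya: 07:15-12:15, 14:30-17:15.
Kavya ∩ Divya ∩ Sam: 08:30-12:15, 14:30-17:15.
Kavya ∩ Divya ∩ Sam ∩ Gita: 10:00-12:15, 14:30-17:00.
Kavya ∩ Divya ∩ Sam ∩ Gita ∩ Jun: 10:00-12:15, 14:30-17:00.
Kavya ∩ Divya ∩ Sam ∩ Gita ∩ Jun ∩ Erik: 10:00-12:15, 14:45-17:00.
Kavya ∩ Divya ∩ Sam ∩ Gita ∩ Jun ∩ Erik ∩ Callum: 10:00-12:15, 14:45-17:00.
Summing the common windows: 135 + 135 = 270 minutes.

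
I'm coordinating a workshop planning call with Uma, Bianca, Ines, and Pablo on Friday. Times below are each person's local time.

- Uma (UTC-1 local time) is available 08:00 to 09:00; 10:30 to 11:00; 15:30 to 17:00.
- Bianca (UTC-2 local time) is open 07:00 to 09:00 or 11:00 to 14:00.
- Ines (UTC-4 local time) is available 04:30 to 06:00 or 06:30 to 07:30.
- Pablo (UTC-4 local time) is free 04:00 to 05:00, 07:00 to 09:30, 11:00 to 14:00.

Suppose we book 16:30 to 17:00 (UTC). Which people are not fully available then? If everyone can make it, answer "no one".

Bianca, Ines

Uma in UTC: 09:00-10:00, 11:30-12:00, 16:30-18:00 (add 1h to convert from UTC-1).
Bianca in UTC: 09:00-11:00, 13:00-16:00 (add 2h to convert from UTC-2).
Ines in UTC: 08:30-10:00, 10:30-11:30 (add 4h to convert from UTC-4).
Pablo in UTC: 08:00-09:00, 11:00-13:30, 15:00-18:00 (add 4h to convert from UTC-4).
Uma: free for 16:30-17:00. Bianca: not fully free for 16:30-17:00. Ines: not fully free for 16:30-17:00. Pablo: free for 16:30-17:00.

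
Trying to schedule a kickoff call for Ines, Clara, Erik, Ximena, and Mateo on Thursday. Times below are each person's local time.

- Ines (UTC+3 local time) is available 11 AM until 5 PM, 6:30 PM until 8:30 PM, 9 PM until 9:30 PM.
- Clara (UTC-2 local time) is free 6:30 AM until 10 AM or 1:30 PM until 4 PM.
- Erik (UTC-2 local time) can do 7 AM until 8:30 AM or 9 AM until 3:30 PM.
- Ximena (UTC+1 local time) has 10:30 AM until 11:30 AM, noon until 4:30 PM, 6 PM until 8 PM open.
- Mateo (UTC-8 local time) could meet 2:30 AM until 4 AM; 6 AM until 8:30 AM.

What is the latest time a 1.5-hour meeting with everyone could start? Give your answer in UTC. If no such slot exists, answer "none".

none

Ines in UTC: 08:00-14:00, 15:30-17:30, 18:00-18:30 (subtract 3h to convert from UTC+3).
Clara in UTC: 08:30-12:00, 15:30-18:00 (add 2h to convert from UTC-2).
Erik in UTC: 09:00-10:30, 11:00-17:30 (add 2h to convert from UTC-2).
Ximena in UTC: 09:30-10:30, 11:00-15:30, 17:00-19:00 (subtract 1h to convert from UTC+1).
Mateo in UTC: 10:30-12:00, 14:00-16:30 (add 8h to convert from UTC-8).
Ines ∩ Clara: 08:30-12:00, 15:30-17:30.
Ines ∩ Clara ∩ Erik: 09:00-10:30, 11:00-12:00, 15:30-17:30.
Ines ∩ Clara ∩ Erik ∩ Ximena: 09:30-10:30, 11:00-12:00, 17:00-17:30.
Ines ∩ Clara ∩ Erik ∩ Ximena ∩ Mateo: 11:00-12:00.
No common window is at least 90 minutes long.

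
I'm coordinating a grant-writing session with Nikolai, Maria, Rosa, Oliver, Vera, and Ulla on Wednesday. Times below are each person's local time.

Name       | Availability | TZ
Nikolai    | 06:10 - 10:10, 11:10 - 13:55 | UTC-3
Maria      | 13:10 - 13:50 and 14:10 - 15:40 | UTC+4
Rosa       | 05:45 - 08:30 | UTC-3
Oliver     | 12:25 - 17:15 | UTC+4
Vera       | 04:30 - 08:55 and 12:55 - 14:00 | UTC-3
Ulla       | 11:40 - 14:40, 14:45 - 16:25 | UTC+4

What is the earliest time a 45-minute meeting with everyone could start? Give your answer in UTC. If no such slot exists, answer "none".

Nikolai in UTC: 09:10-13:10, 14:10-16:55 (add 3h to convert from UTC-3).
Maria in UTC: 09:10-09:50, 10:10-11:40 (subtract 4h to convert from UTC+4).
Rosa in UTC: 08:45-11:30 (add 3h to convert from UTC-3).
Oliver in UTC: 08:25-13:15 (subtract 4h to convert from UTC+4).
Vera in UTC: 07:30-11:55, 15:55-17:00 (add 3h to convert from UTC-3).
Ulla in UTC: 07:40-10:40, 10:45-12:25 (subtract 4h to convert from UTC+4).
Nikolai ∩ Maria: 09:10-09:50, 10:10-11:40.
Nikolai ∩ Maria ∩ Rosa: 09:10-09:50, 10:10-11:30.
Nikolai ∩ Maria ∩ Rosa ∩ Oliver: 09:10-09:50, 10:10-11:30.
Nikolai ∩ Maria ∩ Rosa ∩ Oliver ∩ Vera: 09:10-09:50, 10:10-11:30.
Nikolai ∩ Maria ∩ Rosa ∩ Oliver ∩ Vera ∩ Ulla: 09:10-09:50, 10:10-10:40, 10:45-11:30.
The first common window of at least 45 minutes is 10:45-11:30, so the earliest start is 10:45.

10:45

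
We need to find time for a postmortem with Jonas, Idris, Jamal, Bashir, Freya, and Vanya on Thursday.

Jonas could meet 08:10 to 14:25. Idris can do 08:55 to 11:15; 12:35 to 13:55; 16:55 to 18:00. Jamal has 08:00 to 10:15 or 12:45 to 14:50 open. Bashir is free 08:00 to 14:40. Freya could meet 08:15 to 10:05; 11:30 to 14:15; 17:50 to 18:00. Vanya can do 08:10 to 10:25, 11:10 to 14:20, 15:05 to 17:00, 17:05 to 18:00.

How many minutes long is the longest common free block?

70

Jonas ∩ Idris: 08:55-11:15, 12:35-13:55.
Jonas ∩ Idris ∩ Jamal: 08:55-10:15, 12:45-13:55.
Jonas ∩ Idris ∩ Jamal ∩ Bashir: 08:55-10:15, 12:45-13:55.
Jonas ∩ Idris ∩ Jamal ∩ Bashir ∩ Freya: 08:55-10:05, 12:45-13:55.
Jonas ∩ Idris ∩ Jamal ∩ Bashir ∩ Freya ∩ Vanya: 08:55-10:05, 12:45-13:55.
The longest is 08:55-10:05 at 70 minutes.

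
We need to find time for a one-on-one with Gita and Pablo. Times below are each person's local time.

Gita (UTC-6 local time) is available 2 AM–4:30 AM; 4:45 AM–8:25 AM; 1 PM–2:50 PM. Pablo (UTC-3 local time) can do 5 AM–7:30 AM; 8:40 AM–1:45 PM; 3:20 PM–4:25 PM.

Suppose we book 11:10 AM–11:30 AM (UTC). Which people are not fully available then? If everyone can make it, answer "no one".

Pablo

Gita in UTC: 08:00-10:30, 10:45-14:25, 19:00-20:50 (add 6h to convert from UTC-6).
Pablo in UTC: 08:00-10:30, 11:40-16:45, 18:20-19:25 (add 3h to convert from UTC-3).
Gita: free for 11:10-11:30. Pablo: not fully free for 11:10-11:30.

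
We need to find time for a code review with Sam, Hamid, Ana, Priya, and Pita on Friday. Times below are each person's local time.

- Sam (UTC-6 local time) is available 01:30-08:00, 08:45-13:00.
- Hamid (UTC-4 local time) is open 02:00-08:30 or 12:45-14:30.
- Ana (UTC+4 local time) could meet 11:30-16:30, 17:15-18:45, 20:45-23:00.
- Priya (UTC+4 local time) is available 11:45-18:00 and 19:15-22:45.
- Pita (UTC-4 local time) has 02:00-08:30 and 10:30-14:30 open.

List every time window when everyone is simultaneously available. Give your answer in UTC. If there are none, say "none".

07:45-12:30, 16:45-18:30

Sam in UTC: 07:30-14:00, 14:45-19:00 (add 6h to convert from UTC-6).
Hamid in UTC: 06:00-12:30, 16:45-18:30 (add 4h to convert from UTC-4).
Ana in UTC: 07:30-12:30, 13:15-14:45, 16:45-19:00 (subtract 4h to convert from UTC+4).
Priya in UTC: 07:45-14:00, 15:15-18:45 (subtract 4h to convert from UTC+4).
Pita in UTC: 06:00-12:30, 14:30-18:30 (add 4h to convert from UTC-4).
Sam ∩ Hamid: 07:30-12:30, 16:45-18:30.
Sam ∩ Hamid ∩ Ana: 07:30-12:30, 16:45-18:30.
Sam ∩ Hamid ∩ Ana ∩ Priya: 07:45-12:30, 16:45-18:30.
Sam ∩ Hamid ∩ Ana ∩ Priya ∩ Pita: 07:45-12:30, 16:45-18:30.
So the common availability across everyone is 07:45-12:30, 16:45-18:30.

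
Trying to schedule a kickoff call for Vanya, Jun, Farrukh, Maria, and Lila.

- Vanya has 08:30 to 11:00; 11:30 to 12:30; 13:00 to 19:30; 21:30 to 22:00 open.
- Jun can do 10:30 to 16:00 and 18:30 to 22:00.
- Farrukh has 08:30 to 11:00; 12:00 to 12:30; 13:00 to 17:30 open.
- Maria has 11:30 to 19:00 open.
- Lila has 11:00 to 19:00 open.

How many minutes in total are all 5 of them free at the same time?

Vanya ∩ Jun: 10:30-11:00, 11:30-12:30, 13:00-16:00, 18:30-19:30, 21:30-22:00.
Vanya ∩ Jun ∩ Farrukh: 10:30-11:00, 12:00-12:30, 13:00-16:00.
Vanya ∩ Jun ∩ Farrukh ∩ Maria: 12:00-12:30, 13:00-16:00.
Vanya ∩ Jun ∩ Farrukh ∩ Maria ∩ Lila: 12:00-12:30, 13:00-16:00.
Summing the common windows: 30 + 180 = 210 minutes.

210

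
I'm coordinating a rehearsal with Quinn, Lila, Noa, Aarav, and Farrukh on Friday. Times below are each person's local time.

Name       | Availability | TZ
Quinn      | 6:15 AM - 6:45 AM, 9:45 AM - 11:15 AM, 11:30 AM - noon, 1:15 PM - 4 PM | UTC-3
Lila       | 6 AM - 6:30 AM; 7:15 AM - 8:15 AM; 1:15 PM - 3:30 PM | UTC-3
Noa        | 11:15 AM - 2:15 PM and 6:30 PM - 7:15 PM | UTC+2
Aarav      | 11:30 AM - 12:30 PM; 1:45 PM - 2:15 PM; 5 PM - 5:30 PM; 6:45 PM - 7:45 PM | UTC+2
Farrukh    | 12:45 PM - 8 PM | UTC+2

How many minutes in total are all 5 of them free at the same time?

30

Quinn in UTC: 09:15-09:45, 12:45-14:15, 14:30-15:00, 16:15-19:00 (add 3h to convert from UTC-3).
Lila in UTC: 09:00-09:30, 10:15-11:15, 16:15-18:30 (add 3h to convert from UTC-3).
Noa in UTC: 09:15-12:15, 16:30-17:15 (subtract 2h to convert from UTC+2).
Aarav in UTC: 09:30-10:30, 11:45-12:15, 15:00-15:30, 16:45-17:45 (subtract 2h to convert from UTC+2).
Farrukh in UTC: 10:45-18:00 (subtract 2h to convert from UTC+2).
Quinn ∩ Lila: 09:15-09:30, 16:15-18:30.
Quinn ∩ Lila ∩ Noa: 09:15-09:30, 16:30-17:15.
Quinn ∩ Lila ∩ Noa ∩ Aarav: 16:45-17:15.
Quinn ∩ Lila ∩ Noa ∩ Aarav ∩ Farrukh: 16:45-17:15.
That's a single block of 30 minutes.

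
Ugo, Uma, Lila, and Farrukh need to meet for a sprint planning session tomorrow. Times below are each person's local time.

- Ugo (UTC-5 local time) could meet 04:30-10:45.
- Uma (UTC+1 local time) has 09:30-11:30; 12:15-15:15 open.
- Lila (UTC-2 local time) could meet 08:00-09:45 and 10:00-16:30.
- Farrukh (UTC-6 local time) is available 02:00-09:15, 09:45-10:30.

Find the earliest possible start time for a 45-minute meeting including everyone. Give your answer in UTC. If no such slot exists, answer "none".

Ugo in UTC: 09:30-15:45 (add 5h to convert from UTC-5).
Uma in UTC: 08:30-10:30, 11:15-14:15 (subtract 1h to convert from UTC+1).
Lila in UTC: 10:00-11:45, 12:00-18:30 (add 2h to convert from UTC-2).
Farrukh in UTC: 08:00-15:15, 15:45-16:30 (add 6h to convert from UTC-6).
Ugo ∩ Uma: 09:30-10:30, 11:15-14:15.
Ugo ∩ Uma ∩ Lila: 10:00-10:30, 11:15-11:45, 12:00-14:15.
Ugo ∩ Uma ∩ Lila ∩ Farrukh: 10:00-10:30, 11:15-11:45, 12:00-14:15.
The first common window of at least 45 minutes is 12:00-14:15, so the earliest start is 12:00.

12:00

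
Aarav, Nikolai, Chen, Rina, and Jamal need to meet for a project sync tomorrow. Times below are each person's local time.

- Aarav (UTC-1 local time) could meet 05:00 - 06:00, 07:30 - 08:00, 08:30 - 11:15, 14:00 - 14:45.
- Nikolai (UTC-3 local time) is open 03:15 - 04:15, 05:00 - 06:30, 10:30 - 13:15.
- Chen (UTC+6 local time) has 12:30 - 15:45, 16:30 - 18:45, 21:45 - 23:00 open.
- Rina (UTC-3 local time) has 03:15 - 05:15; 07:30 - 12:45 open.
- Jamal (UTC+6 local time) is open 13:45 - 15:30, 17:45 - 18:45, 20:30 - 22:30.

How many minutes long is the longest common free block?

0

Aarav in UTC: 06:00-07:00, 08:30-09:00, 09:30-12:15, 15:00-15:45 (add 1h to convert from UTC-1).
Nikolai in UTC: 06:15-07:15, 08:00-09:30, 13:30-16:15 (add 3h to convert from UTC-3).
Chen in UTC: 06:30-09:45, 10:30-12:45, 15:45-17:00 (subtract 6h to convert from UTC+6).
Rina in UTC: 06:15-08:15, 10:30-15:45 (add 3h to convert from UTC-3).
Jamal in UTC: 07:45-09:30, 11:45-12:45, 14:30-16:30 (subtract 6h to convert from UTC+6).
Aarav ∩ Nikolai: 06:15-07:00, 08:30-09:00, 15:00-15:45.
Aarav ∩ Nikolai ∩ Chen: 06:30-07:00, 08:30-09:00.
Aarav ∩ Nikolai ∩ Chen ∩ Rina: 06:30-07:00.
Aarav ∩ Nikolai ∩ Chen ∩ Rina ∩ Jamal: ∅.
There is no time when everyone is free.
No common window exists, so the longest block is 0 minutes.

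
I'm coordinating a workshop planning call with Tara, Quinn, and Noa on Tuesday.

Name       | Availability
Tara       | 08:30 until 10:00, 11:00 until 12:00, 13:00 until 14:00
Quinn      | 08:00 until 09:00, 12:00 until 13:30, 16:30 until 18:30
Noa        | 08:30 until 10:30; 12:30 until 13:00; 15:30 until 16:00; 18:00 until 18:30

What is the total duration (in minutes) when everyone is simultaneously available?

Tara ∩ Quinn: 08:30-09:00, 13:00-13:30.
Tara ∩ Quinn ∩ Noa: 08:30-09:00.
So the common availability across everyone is 08:30-09:00.
That's a single block of 30 minutes.

30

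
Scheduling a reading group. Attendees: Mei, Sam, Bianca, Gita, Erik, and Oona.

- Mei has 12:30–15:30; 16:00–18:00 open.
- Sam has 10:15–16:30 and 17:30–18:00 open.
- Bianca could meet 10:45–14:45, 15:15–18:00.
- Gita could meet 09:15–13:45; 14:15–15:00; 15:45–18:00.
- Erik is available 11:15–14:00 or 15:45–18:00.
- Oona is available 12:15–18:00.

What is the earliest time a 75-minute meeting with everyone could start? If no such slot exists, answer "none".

Mei ∩ Sam: 12:30-15:30, 16:00-16:30, 17:30-18:00.
Mei ∩ Sam ∩ Bianca: 12:30-14:45, 15:15-15:30, 16:00-16:30, 17:30-18:00.
Mei ∩ Sam ∩ Bianca ∩ Gita: 12:30-13:45, 14:15-14:45, 16:00-16:30, 17:30-18:00.
Mei ∩ Sam ∩ Bianca ∩ Gita ∩ Erik: 12:30-13:45, 16:00-16:30, 17:30-18:00.
Mei ∩ Sam ∩ Bianca ∩ Gita ∩ Erik ∩ Oona: 12:30-13:45, 16:00-16:30, 17:30-18:00.
The first common window of at least 75 minutes is 12:30-13:45, so the earliest start is 12:30.

12:30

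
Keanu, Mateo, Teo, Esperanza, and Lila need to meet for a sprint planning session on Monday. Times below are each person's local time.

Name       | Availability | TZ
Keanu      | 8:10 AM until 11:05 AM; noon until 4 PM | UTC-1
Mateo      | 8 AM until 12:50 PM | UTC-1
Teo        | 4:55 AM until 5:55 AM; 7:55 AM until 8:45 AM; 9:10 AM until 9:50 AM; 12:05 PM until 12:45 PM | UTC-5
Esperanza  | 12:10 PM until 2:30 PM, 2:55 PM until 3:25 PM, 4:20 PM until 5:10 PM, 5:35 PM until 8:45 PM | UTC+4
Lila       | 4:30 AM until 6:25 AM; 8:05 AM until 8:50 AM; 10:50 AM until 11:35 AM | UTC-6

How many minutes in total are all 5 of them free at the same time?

Keanu in UTC: 09:10-12:05, 13:00-17:00 (add 1h to convert from UTC-1).
Mateo in UTC: 09:00-13:50 (add 1h to convert from UTC-1).
Teo in UTC: 09:55-10:55, 12:55-13:45, 14:10-14:50, 17:05-17:45 (add 5h to convert from UTC-5).
Esperanza in UTC: 08:10-10:30, 10:55-11:25, 12:20-13:10, 13:35-16:45 (subtract 4h to convert from UTC+4).
Lila in UTC: 10:30-12:25, 14:05-14:50, 16:50-17:35 (add 6h to convert from UTC-6).
Keanu ∩ Mateo: 09:10-12:05, 13:00-13:50.
Keanu ∩ Mateo ∩ Teo: 09:55-10:55, 13:00-13:45.
Keanu ∩ Mateo ∩ Teo ∩ Esperanza: 09:55-10:30, 13:00-13:10, 13:35-13:45.
Keanu ∩ Mateo ∩ Teo ∩ Esperanza ∩ Lila: ∅.
There is no time when everyone is free.
There is no common window, so the total is 0 minutes.

0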